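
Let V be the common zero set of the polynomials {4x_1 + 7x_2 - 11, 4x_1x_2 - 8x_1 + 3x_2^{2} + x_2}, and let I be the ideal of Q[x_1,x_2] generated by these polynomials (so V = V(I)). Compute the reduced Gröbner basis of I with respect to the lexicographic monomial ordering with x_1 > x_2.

f_1 = 4x_1 + 7x_2 - 11, LT = x_1.
f_2 = 4x_1x_2 - 8x_1 + 3x_2^{2} + x_2, LT = x_1x_2.

S(f_1,f_2): lcm = x_1x_2. S = 2x_1 + x_2^{2} - 3x_2.
  reduce S modulo (f_1, f_2):
  remainder x_2^{2} - \tfrac{13}{2}x_2 + \tfrac{11}{2} ≠ 0; add g_3 = x_2^{2} - \tfrac{13}{2}x_2 + \tfrac{11}{2} to the basis.

The other S-polynomials (S(f_1,g_3), S(f_2,g_3)) all reduce to 0 modulo the current basis, so we have a Gröbner basis.
Inter-reduce: drop elements whose leading term is divisible by another's, tail-reduce, and make monic.

G = {x_1 + \tfrac{7}{4}x_2 - \tfrac{11}{4}, x_2^{2} - \tfrac{13}{2}x_2 + \tfrac{11}{2}}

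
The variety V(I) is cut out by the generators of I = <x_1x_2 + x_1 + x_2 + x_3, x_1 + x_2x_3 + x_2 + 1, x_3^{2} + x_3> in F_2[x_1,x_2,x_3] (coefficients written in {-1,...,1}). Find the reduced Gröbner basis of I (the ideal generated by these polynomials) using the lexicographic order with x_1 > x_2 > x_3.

The reduced Gröbner basis is the canonical form of the ideal for this ordering.

f_1 = x_1x_2 + x_1 + x_2 + x_3, LT = x_1x_2.
f_2 = x_1 + x_2x_3 + x_2 + 1, LT = x_1.
f_3 = x_3^{2} + x_3, LT = x_3^{2}.

S(f_1,f_2): lcm = x_1x_2. S = x_1 + x_2^{2}x_3 + x_2^{2} + x_3.
  leading term x_1: subtract (1)·f_2 from x_1 + x_2^{2}x_3 + x_2^{2} + x_3 → x_2^{2}x_3 + x_2^{2} + x_2x_3 + x_2 + x_3 + 1
  leading term x_2^{2}x_3: no divisor's leading term divides it; move x_2^{2}x_3 to the remainder.
  leading term x_2^{2}: no divisor's leading term divides it; move x_2^{2} to the remainder.
  leading term x_2x_3: no divisor's leading term divides it; move x_2x_3 to the remainder.
  leading term x_2: no divisor's leading term divides it; move x_2 to the remainder.
  leading term x_3: no divisor's leading term divides it; move x_3 to the remainder.
  leading term 1: no divisor's leading term divides it; move 1 to the remainder.
  remainder x_2^{2}x_3 + x_2^{2} + x_2x_3 + x_2 + x_3 + 1 ≠ 0; add g_4 = x_2^{2}x_3 + x_2^{2} + x_2x_3 + x_2 + x_3 + 1 to the basis.

The other S-polynomials (S(f_1,f_3), S(f_2,f_3), S(f_1,g_4), S(f_2,g_4), S(f_3,g_4)) all reduce to 0 modulo the current basis, so we have a Gröbner basis.
Inter-reduce: drop elements whose leading term is divisible by another's, tail-reduce, and make monic.

G = {x_1 + x_2x_3 + x_2 + 1, x_2^{2}x_3 + x_2^{2} + x_2x_3 + x_2 + x_3 + 1, x_3^{2} + x_3}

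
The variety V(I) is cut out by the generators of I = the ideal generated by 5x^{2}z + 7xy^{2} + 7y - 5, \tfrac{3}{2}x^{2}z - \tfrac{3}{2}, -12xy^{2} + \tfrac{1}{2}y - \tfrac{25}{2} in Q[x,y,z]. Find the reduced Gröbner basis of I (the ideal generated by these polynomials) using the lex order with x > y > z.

This is the nonlinear analogue of row-reducing a linear system.

f_1 = 5x^{2}z + 7xy^{2} + 7y - 5, LT = x^{2}z.
f_2 = \tfrac{3}{2}x^{2}z - \tfrac{3}{2}, LT = x^{2}z.
f_3 = -12xy^{2} + \tfrac{1}{2}y - \tfrac{25}{2}, LT = xy^{2}.

S(f_1,f_2): lcm = x^{2}z. S = \tfrac{7}{5}xy^{2} + \tfrac{7}{5}y.
  leading term xy^{2}: subtract (-\tfrac{7}{60})·f_3 from \tfrac{7}{5}xy^{2} + \tfrac{7}{5}y → \tfrac{35}{24}y - \tfrac{35}{24}
  leading term y: no divisor's leading term divides it; move \tfrac{35}{24}y to the remainder.
  leading term 1: no divisor's leading term divides it; move -\tfrac{35}{24} to the remainder.
  remainder \tfrac{35}{24}y - \tfrac{35}{24} ≠ 0; add g_4 = \tfrac{35}{24}y - \tfrac{35}{24} to the basis.

S(f_1,f_3): lcm = x^{2}y^{2}z. S = \tfrac{7}{5}xy^{4} + \tfrac{1}{24}xyz - \tfrac{25}{24}xz + \tfrac{7}{5}y^{3} - y^{2}.
  leading term xy^{4}: subtract (-\tfrac{7}{60}y^{2})·f_3 from \tfrac{7}{5}xy^{4} + \tfrac{1}{24}xyz - \tfrac{25}{24}xz + \tfrac{7}{5}y^{3} - y^{2} → \tfrac{1}{24}xyz - \tfrac{25}{24}xz + \tfrac{35}{24}y^{3} - \tfrac{59}{24}y^{2}
  leading term xyz: subtract (\tfrac{1}{35}xz)·g_4 from \tfrac{1}{24}xyz - \tfrac{25}{24}xz + \tfrac{35}{24}y^{3} - \tfrac{59}{24}y^{2} → -xz + \tfrac{35}{24}y^{3} - \tfrac{59}{24}y^{2}
  leading term xz: no divisor's leading term divides it; move -xz to the remainder.
  leading term y^{3}: subtract (y^{2})·g_4 from \tfrac{35}{24}y^{3} - \tfrac{59}{24}y^{2} → -y^{2}
  leading term y^{2}: subtract (-\tfrac{24}{35}y)·g_4 from -y^{2} → -y
  leading term y: subtract (-\tfrac{24}{35})·g_4 from -y → -1
  leading term 1: no divisor's leading term divides it; move -1 to the remainder.
  remainder -xz - 1 ≠ 0; add g_5 = -xz - 1 to the basis.

S(f_3,g_4): lcm = xy^{2}. S = xy - \tfrac{1}{24}y + \tfrac{25}{24}.
  leading term xy: subtract (\tfrac{24}{35}x)·g_4 from xy - \tfrac{1}{24}y + \tfrac{25}{24} → x - \tfrac{1}{24}y + \tfrac{25}{24}
  leading term x: no divisor's leading term divides it; move x to the remainder.
  leading term y: subtract (-\tfrac{1}{35})·g_4 from -\tfrac{1}{24}y + \tfrac{25}{24} → 1
  leading term 1: no divisor's leading term divides it; move 1 to the remainder.
  remainder x + 1 ≠ 0; add g_6 = x + 1 to the basis.

S(f_3,g_5): lcm = xy^{2}z. S = -y^{2} - \tfrac{1}{24}yz + \tfrac{25}{24}z.
  leading term y^{2}: subtract (-\tfrac{24}{35}y)·g_4 from -y^{2} - \tfrac{1}{24}yz + \tfrac{25}{24}z → -\tfrac{1}{24}yz - y + \tfrac{25}{24}z
  leading term yz: subtract (-\tfrac{1}{35}z)·g_4 from -\tfrac{1}{24}yz - y + \tfrac{25}{24}z → -y + z
  leading term y: subtract (-\tfrac{24}{35})·g_4 from -y + z → z - 1
  leading term z: no divisor's leading term divides it; move z to the remainder.
  leading term 1: no divisor's leading term divides it; move -1 to the remainder.
  remainder z - 1 ≠ 0; add g_7 = z - 1 to the basis.

The other S-polynomials (S(f_2,f_3), S(f_1,g_4), S(f_2,g_4), S(f_1,g_5), S(f_2,g_5), S(g_4,g_5), S(f_1,g_6), S(f_2,g_6), S(f_3,g_6), S(g_4,g_6), S(g_5,g_6), S(f_1,g_7), S(f_2,g_7), S(f_3,g_7), S(g_4,g_7), S(g_5,g_7), S(g_6,g_7)) all reduce to 0 modulo the current basis, so we have a Gröbner basis.
Inter-reduce: drop elements whose leading term is divisible by another's, tail-reduce, and make monic.

G = {x + 1, y - 1, z - 1}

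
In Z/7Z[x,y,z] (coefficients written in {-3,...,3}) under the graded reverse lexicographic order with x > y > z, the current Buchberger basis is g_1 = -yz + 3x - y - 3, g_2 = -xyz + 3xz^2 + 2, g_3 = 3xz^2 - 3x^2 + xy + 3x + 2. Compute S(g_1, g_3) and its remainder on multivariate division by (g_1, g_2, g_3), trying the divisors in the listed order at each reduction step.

S(g_1, g_3) = x^2y + 2xy^2 - 3x^2z + xyz - xy + 3xz - 3y; remainder on division = x^2y + 2xy^2 - 3x^2z + 3x^2 - 2xy + 3xz - 3x - 3y.

lcm(LM(g_1), LM(g_3)) = xyz^2.
S = (lcm/LT(g_1))·g_1 − (lcm/LT(g_3))·g_3 = x^2y + 2xy^2 - 3x^2z + xyz - xy + 3xz - 3y.
Reduce S modulo (g_1, g_2, g_3) in that order:
  leading term x^2y: no divisor's leading term divides it; move x^2y to the remainder.
  leading term xy^2: no divisor's leading term divides it; move 2xy^2 to the remainder.
  leading term x^2z: no divisor's leading term divides it; move -3x^2z to the remainder.
  leading term xyz: subtract (-x)·g_1 from xyz - xy + 3xz - 3y → 3x^2 - 2xy + 3xz - 3x - 3y
  leading term x^2: no divisor's leading term divides it; move 3x^2 to the remainder.
  leading term xy: no divisor's leading term divides it; move -2xy to the remainder.
  leading term xz: no divisor's leading term divides it; move 3xz to the remainder.
  leading term x: no divisor's leading term divides it; move -3x to the remainder.
  leading term y: no divisor's leading term divides it; move -3y to the remainder.
The remainder x^2y + 2xy^2 - 3x^2z + 3x^2 - 2xy + 3xz - 3x - 3y is nonzero, so it would be added as the next basis element.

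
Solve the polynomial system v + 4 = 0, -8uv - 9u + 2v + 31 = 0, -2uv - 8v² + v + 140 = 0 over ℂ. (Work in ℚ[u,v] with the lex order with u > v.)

{(-1, -4)}

Compute a lex Gröbner basis by Buchberger's algorithm.
f_1 = v + 4, LT = v.
f_2 = -8uv - 9u + 2v + 31, LT = uv.
f_3 = -2uv - 8v² + v + 140, LT = uv.

S(f_1,f_2): lcm = uv. S = 23/8u + ¼v + 31/8.
  leading term u: no divisor's leading term divides it; move 23/8u to the remainder.
  leading term v: subtract (¼)·f_1 from ¼v + 31/8 → 23/8
  leading term 1: no divisor's leading term divides it; move 23/8 to the remainder.
  remainder 23/8u + 23/8 ≠ 0; add h_4 = 23/8u + 23/8 to the basis.

The other S-polynomials (S(f_1,f_3), S(f_2,f_3), S(f_1,h_4), S(f_2,h_4), S(f_3,h_4)) all reduce to 0 modulo the current basis, so we have a Gröbner basis.
Inter-reduce: drop elements whose leading term is divisible by another's, tail-reduce, and make monic.
Reduced Gröbner basis: {u + 1, v + 4}.

Elimination: the polynomial v + 4 lies in the elimination ideal for v, so v ∈ {-4}. For each such v, the remaining basis elements (now univariate) give the rest of the solution.
  v = -4: the earlier basis element becomes u + 1 = 0, giving u = -1 — point (-1, -4).
Each listed point satisfies every original equation (direct substitution).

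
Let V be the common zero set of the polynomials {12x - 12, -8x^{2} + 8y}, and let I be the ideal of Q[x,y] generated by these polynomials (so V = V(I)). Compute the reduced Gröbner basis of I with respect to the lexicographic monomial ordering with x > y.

f_1 = 12x - 12, LT = x.
f_2 = -8x^{2} + 8y, LT = x^{2}.

S(f_1,f_2): lcm = x^{2}. S = -x + y.
  reduce S modulo (f_1, f_2):
  remainder y - 1 ≠ 0; add g_3 = y - 1 to the basis.

The other S-polynomials (S(f_1,g_3), S(f_2,g_3)) all reduce to 0 modulo the current basis, so we have a Gröbner basis.
Inter-reduce: drop elements whose leading term is divisible by another's, tail-reduce, and make monic.

G = {x - 1, y - 1}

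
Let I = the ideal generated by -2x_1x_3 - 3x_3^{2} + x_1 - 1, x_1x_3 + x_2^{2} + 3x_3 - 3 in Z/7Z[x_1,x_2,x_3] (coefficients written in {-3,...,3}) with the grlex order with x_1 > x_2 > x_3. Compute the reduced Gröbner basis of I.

f_1 = -2x_1x_3 - 3x_3^{2} + x_1 - 1, LT = x_1x_3.
f_2 = x_1x_3 + x_2^{2} + 3x_3 - 3, LT = x_1x_3.

S(f_1,f_2): lcm = x_1x_3. S = -x_2^{2} - 2x_3^{2} + 3x_1 - 3x_3.
  reduce S modulo (f_1, f_2):
  remainder -x_2^{2} - 2x_3^{2} + 3x_1 - 3x_3 ≠ 0; add g_3 = -x_2^{2} - 2x_3^{2} + 3x_1 - 3x_3 to the basis.

The other S-polynomials (S(f_1,g_3), S(f_2,g_3)) all reduce to 0 modulo the current basis, so we have a Gröbner basis.
Inter-reduce: drop elements whose leading term is divisible by another's, tail-reduce, and make monic.

G = {x_1x_3 - 2x_3^{2} + 3x_1 - 3, x_2^{2} + 2x_3^{2} - 3x_1 + 3x_3}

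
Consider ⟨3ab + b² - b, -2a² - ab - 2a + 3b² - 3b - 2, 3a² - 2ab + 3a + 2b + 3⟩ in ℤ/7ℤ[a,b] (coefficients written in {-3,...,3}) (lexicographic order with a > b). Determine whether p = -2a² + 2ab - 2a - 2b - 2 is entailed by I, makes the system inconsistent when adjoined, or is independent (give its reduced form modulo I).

-2a² + 2ab - 2a - 2b - 2 lies in I (it reduces to 0).

First compute the reduced Gröbner basis of I by Buchberger's algorithm.
f_1 = 3ab + b² - b, LT = ab.
f_2 = -2a² - ab - 2a + 3b² - 3b - 2, LT = a².
f_3 = 3a² - 2ab + 3a + 2b + 3, LT = a².

S(f_1,f_2): lcm = a²b. S = ab² + ab - 2b³ + 2b² - b.
  leading term ab²: subtract (-2b)·f_1 from ab² + ab - 2b³ + 2b² - b → ab - b
  leading term ab: subtract (-2)·f_1 from ab - b → 2b² - 3b
  leading term b²: no divisor's leading term divides it; move 2b² to the remainder.
  leading term b: no divisor's leading term divides it; move -3b to the remainder.
  remainder 2b² - 3b ≠ 0; add h_4 = 2b² - 3b to the basis.

S(f_1,f_3): lcm = a²b. S = ab² + ab - 3b² - b.
  leading term ab²: subtract (-2b)·f_1 from ab² + ab - 3b² - b → ab + 2b³ + 2b² - b
  leading term ab: subtract (-2)·f_1 from ab + 2b³ + 2b² - b → 2b³ - 3b² - 3b
  leading term b³: subtract (b)·h_4 from 2b³ - 3b² - 3b → -3b
  leading term b: no divisor's leading term divides it; move -3b to the remainder.
  remainder -3b ≠ 0; add h_5 = -3b to the basis.

The other S-polynomials (S(f_2,f_3), S(f_1,h_4), S(f_2,h_4), S(f_3,h_4), S(f_1,h_5), S(f_2,h_5), S(f_3,h_5), S(h_4,h_5)) all reduce to 0 modulo the current basis, so we have a Gröbner basis.
Inter-reduce: drop elements whose leading term is divisible by another's, tail-reduce, and make monic.
Reduced Gröbner basis: {a² + a + 1, b}.
Label its elements g_1 = a² + a + 1, g_2 = b.

Reduce p = -2a² + 2ab - 2a - 2b - 2 modulo G:
  leading term a²: subtract (-2)·g_1 from -2a² + 2ab - 2a - 2b - 2 → 2ab - 2b
  leading term ab: subtract (2a)·g_2 from 2ab - 2b → -2b
  leading term b: subtract (-2)·g_2 from -2b → 0
  normal form = 0.
Since the normal form is 0, p ∈ I.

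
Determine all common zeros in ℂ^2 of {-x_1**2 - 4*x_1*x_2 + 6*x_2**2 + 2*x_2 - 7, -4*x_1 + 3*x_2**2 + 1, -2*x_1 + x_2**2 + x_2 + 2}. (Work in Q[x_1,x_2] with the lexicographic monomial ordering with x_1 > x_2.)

Compute a lex Gröbner basis by Buchberger's algorithm.
f_1 = -x_1**2 - 4*x_1*x_2 + 6*x_2**2 + 2*x_2 - 7, LT = x_1**2.
f_2 = -4*x_1 + 3*x_2**2 + 1, LT = x_1.
f_3 = -2*x_1 + x_2**2 + x_2 + 2, LT = x_1.

S(f_1,f_2): lcm = x_1**2. S = 3/4*x_1*x_2**2 + 4*x_1*x_2 + 1/4*x_1 - 6*x_2**2 - 2*x_2 + 7.
  reduce S modulo (f_1, f_2, f_3):
  remainder 9/16*x_2**4 + 3*x_2**3 - 45/8*x_2**2 - x_2 + 113/16 ≠ 0; add h_4 = 9/16*x_2**4 + 3*x_2**3 - 45/8*x_2**2 - x_2 + 113/16 to the basis.

S(f_1,f_3): lcm = x_1**2. S = 1/2*x_1*x_2**2 + 9/2*x_1*x_2 + x_1 - 6*x_2**2 - 2*x_2 + 7.
  reduce S modulo (f_1, f_2, f_3, h_4):
  remainder 11/8*x_2**3 - 11/8*x_2**2 - 5/24*x_2 + 61/24 ≠ 0; add h_5 = 11/8*x_2**3 - 11/8*x_2**2 - 5/24*x_2 + 61/24 to the basis.

S(f_2,f_3): lcm = x_1. S = -1/4*x_2**2 + 1/2*x_2 + 3/4.
  reduce S modulo (f_1, f_2, f_3, h_4, h_5):
  remainder -1/4*x_2**2 + 1/2*x_2 + 3/4 ≠ 0; add h_6 = -1/4*x_2**2 + 1/2*x_2 + 3/4 to the basis.

S(h_4,h_5): lcm = x_2**4. S = 19/3*x_2**3 - 325/33*x_2**2 - 359/99*x_2 + 113/9.
  reduce S modulo (f_1, f_2, f_3, h_4, h_5, h_6):
  remainder -320/33*x_2 - 320/33 ≠ 0; add h_7 = -320/33*x_2 - 320/33 to the basis.

The other S-polynomials (S(f_1,h_4), S(f_2,h_4), S(f_3,h_4), S(f_1,h_5), S(f_2,h_5), S(f_3,h_5), S(f_1,h_6), S(f_2,h_6), S(f_3,h_6), S(h_4,h_6), S(h_5,h_6), S(f_1,h_7), S(f_2,h_7), S(f_3,h_7), S(h_4,h_7), S(h_5,h_7), S(h_6,h_7)) all reduce to 0 modulo the current basis, so we have a Gröbner basis.
Inter-reduce: drop elements whose leading term is divisible by another's, tail-reduce, and make monic.
Reduced Gröbner basis: {x_1 - 1, x_2 + 1}.

From the last basis element, x_2 + 1 = 0, so x_2 takes values in {-1}. Each choice, substituted upward through the basis, yields the corresponding point(s) of the solution set.
  x_2 = -1: the earlier basis element becomes x_1 - 1 = 0, giving x_1 = 1 — point (1, -1).

{(1, -1)}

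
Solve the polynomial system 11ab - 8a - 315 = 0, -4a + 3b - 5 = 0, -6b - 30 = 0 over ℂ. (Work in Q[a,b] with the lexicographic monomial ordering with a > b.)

{(-5, -5)}

Compute a lex Gröbner basis by Buchberger's algorithm.
f_1 = 11ab - 8a - 315, LT = ab.
f_2 = -4a + 3b - 5, LT = a.
f_3 = -6b - 30, LT = b.

The S-polynomials (S(f_1,f_2), S(f_1,f_3), S(f_2,f_3)) all reduce to 0 modulo the current basis, so we have a Gröbner basis.
Inter-reduce: drop elements whose leading term is divisible by another's, tail-reduce, and make monic.
Reduced Gröbner basis: {a + 5, b + 5}.

A lex Gröbner basis eliminates variables successively. Here b + 5 depends only on b, with roots {-5}; lifting each root through the earlier basis elements recovers the full solutions.
  b = -5: the earlier basis element becomes a + 5 = 0, giving a = -5 — point (-5, -5).
This is the nonlinear analogue of row-reducing a linear system.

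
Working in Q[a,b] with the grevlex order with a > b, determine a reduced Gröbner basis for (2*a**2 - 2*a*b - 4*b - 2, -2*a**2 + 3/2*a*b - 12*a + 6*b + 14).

f_1 = 2*a**2 - 2*a*b - 4*b - 2, LT = a**2.
f_2 = -2*a**2 + 3/2*a*b - 12*a + 6*b + 14, LT = a**2.

S(f_1,f_2): lcm = a**2. S = -1/4*a*b - 6*a + b + 6.
  leading term a*b: no divisor's leading term divides it; move -1/4*a*b to the remainder.
  leading term a: no divisor's leading term divides it; move -6*a to the remainder.
  leading term b: no divisor's leading term divides it; move b to the remainder.
  leading term 1: no divisor's leading term divides it; move 6 to the remainder.
  remainder -1/4*a*b - 6*a + b + 6 ≠ 0; add g_3 = -1/4*a*b - 6*a + b + 6 to the basis.

S(f_1,g_3): lcm = a**2*b. S = -a*b**2 - 24*a**2 + 4*a*b - 2*b**2 + 24*a - b.
  leading term a*b**2: subtract (4*b)·g_3 from -a*b**2 - 24*a**2 + 4*a*b - 2*b**2 + 24*a - b → -24*a**2 + 28*a*b - 6*b**2 + 24*a - 25*b
  leading term a**2: subtract (-12)·f_1 from -24*a**2 + 28*a*b - 6*b**2 + 24*a - 25*b → 4*a*b - 6*b**2 + 24*a - 73*b - 24
  leading term a*b: subtract (-16)·g_3 from 4*a*b - 6*b**2 + 24*a - 73*b - 24 → -6*b**2 - 72*a - 57*b + 72
  leading term b**2: no divisor's leading term divides it; move -6*b**2 to the remainder.
  leading term a: no divisor's leading term divides it; move -72*a to the remainder.
  leading term b: no divisor's leading term divides it; move -57*b to the remainder.
  leading term 1: no divisor's leading term divides it; move 72 to the remainder.
  remainder -6*b**2 - 72*a - 57*b + 72 ≠ 0; add g_4 = -6*b**2 - 72*a - 57*b + 72 to the basis.

The other S-polynomials (S(f_2,g_3), S(f_1,g_4), S(f_2,g_4), S(g_3,g_4)) all reduce to 0 modulo the current basis, so we have a Gröbner basis.
Inter-reduce: drop elements whose leading term is divisible by another's, tail-reduce, and make monic.

G = {a**2 + 24*a - 6*b - 25, a*b + 24*a - 4*b - 24, b**2 + 12*a + 19/2*b - 12}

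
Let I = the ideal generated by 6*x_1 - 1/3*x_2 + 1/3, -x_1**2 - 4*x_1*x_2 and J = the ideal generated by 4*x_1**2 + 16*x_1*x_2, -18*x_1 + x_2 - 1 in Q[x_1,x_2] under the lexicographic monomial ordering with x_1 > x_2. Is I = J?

Equality of ideals is decidable: compute both reduced Gröbner bases (unique for the ordering) and check whether they agree.
Buchberger on the first generating set:
f_1 = 6*x_1 - 1/3*x_2 + 1/3, LT = x_1.
f_2 = -x_1**2 - 4*x_1*x_2, LT = x_1**2.

S(f_1,f_2): lcm = x_1**2. S = -73/18*x_1*x_2 + 1/18*x_1.
  leading term x_1*x_2: subtract (-73/108*x_2)·f_1 from -73/18*x_1*x_2 + 1/18*x_1 → 1/18*x_1 - 73/324*x_2**2 + 73/324*x_2
  leading term x_1: subtract (1/108)·f_1 from 1/18*x_1 - 73/324*x_2**2 + 73/324*x_2 → -73/324*x_2**2 + 37/162*x_2 - 1/324
  leading term x_2**2: no divisor's leading term divides it; move -73/324*x_2**2 to the remainder.
  leading term x_2: no divisor's leading term divides it; move 37/162*x_2 to the remainder.
  leading term 1: no divisor's leading term divides it; move -1/324 to the remainder.
  remainder -73/324*x_2**2 + 37/162*x_2 - 1/324 ≠ 0; add g_3 = -73/324*x_2**2 + 37/162*x_2 - 1/324 to the basis.

The other S-polynomials (S(f_1,g_3), S(f_2,g_3)) all reduce to 0 modulo the current basis, so we have a Gröbner basis.
Inter-reduce: drop elements whose leading term is divisible by another's, tail-reduce, and make monic.
Reduced Gröbner basis: {x_1 - 1/18*x_2 + 1/18, x_2**2 - 74/73*x_2 + 1/73}.

Buchberger on the second generating set:
h_1 = 4*x_1**2 + 16*x_1*x_2, LT = x_1**2.
h_2 = -18*x_1 + x_2 - 1, LT = x_1.

S(h_1,h_2): lcm = x_1**2. S = 73/18*x_1*x_2 - 1/18*x_1.
  leading term x_1*x_2: subtract (-73/324*x_2)·h_2 from 73/18*x_1*x_2 - 1/18*x_1 → -1/18*x_1 + 73/324*x_2**2 - 73/324*x_2
  leading term x_1: subtract (1/324)·h_2 from -1/18*x_1 + 73/324*x_2**2 - 73/324*x_2 → 73/324*x_2**2 - 37/162*x_2 + 1/324
  leading term x_2**2: no divisor's leading term divides it; move 73/324*x_2**2 to the remainder.
  leading term x_2: no divisor's leading term divides it; move -37/162*x_2 to the remainder.
  leading term 1: no divisor's leading term divides it; move 1/324 to the remainder.
  remainder 73/324*x_2**2 - 37/162*x_2 + 1/324 ≠ 0; add k_3 = 73/324*x_2**2 - 37/162*x_2 + 1/324 to the basis.

The other S-polynomials (S(h_1,k_3), S(h_2,k_3)) all reduce to 0 modulo the current basis, so we have a Gröbner basis.
Inter-reduce: drop elements whose leading term is divisible by another's, tail-reduce, and make monic.
Reduced Gröbner basis: {x_1 - 1/18*x_2 + 1/18, x_2**2 - 74/73*x_2 + 1/73}.

These coincide, so the ideals are equal.

Yes, the ideals are equal.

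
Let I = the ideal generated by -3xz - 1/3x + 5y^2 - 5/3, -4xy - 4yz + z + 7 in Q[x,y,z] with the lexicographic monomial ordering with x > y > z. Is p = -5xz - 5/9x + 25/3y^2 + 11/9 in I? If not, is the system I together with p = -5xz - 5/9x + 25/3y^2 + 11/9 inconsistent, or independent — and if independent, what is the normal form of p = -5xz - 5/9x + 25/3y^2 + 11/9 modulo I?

Adjoining -5xz - 5/9x + 25/3y^2 + 11/9 makes the ideal the whole ring: the system is inconsistent.

First compute the reduced Gröbner basis of I by Buchberger's algorithm.
f_1 = -3xz - 1/3x + 5y^2 - 5/3, LT = xz.
f_2 = -4xy - 4yz + z + 7, LT = xy.

S(f_1,f_2): lcm = xyz. S = 1/9xy - 5/3y^3 - yz^2 + 5/9y + 1/4z^2 + 7/4z.
  leading term xy: subtract (-1/36)·f_2 from 1/9xy - 5/3y^3 - yz^2 + 5/9y + 1/4z^2 + 7/4z → -5/3y^3 - yz^2 - 1/9yz + 5/9y + 1/4z^2 + 16/9z + 7/36
  leading term y^3: no divisor's leading term divides it; move -5/3y^3 to the remainder.
  leading term yz^2: no divisor's leading term divides it; move -yz^2 to the remainder.
  leading term yz: no divisor's leading term divides it; move -1/9yz to the remainder.
  leading term y: no divisor's leading term divides it; move 5/9y to the remainder.
  leading term z^2: no divisor's leading term divides it; move 1/4z^2 to the remainder.
  leading term z: no divisor's leading term divides it; move 16/9z to the remainder.
  leading term 1: no divisor's leading term divides it; move 7/36 to the remainder.
  remainder -5/3y^3 - yz^2 - 1/9yz + 5/9y + 1/4z^2 + 16/9z + 7/36 ≠ 0; add h_3 = -5/3y^3 - yz^2 - 1/9yz + 5/9y + 1/4z^2 + 16/9z + 7/36 to the basis.

The other S-polynomials (S(f_1,h_3), S(f_2,h_3)) all reduce to 0 modulo the current basis, so we have a Gröbner basis.
Inter-reduce: drop elements whose leading term is divisible by another's, tail-reduce, and make monic.
Reduced Gröbner basis: {xy + yz - 1/4z - 7/4, xz + 1/9x - 5/3y^2 + 5/9, y^3 + 3/5yz^2 + 1/15yz - 1/3y - 3/20z^2 - 16/15z - 7/60}.
Label its elements g_1 = xy + yz - 1/4z - 7/4, g_2 = xz + 1/9x - 5/3y^2 + 5/9, g_3 = y^3 + 3/5yz^2 + 1/15yz - 1/3y - 3/20z^2 - 16/15z - 7/60.

Reduce p = -5xz - 5/9x + 25/3y^2 + 11/9 modulo G:
  leading term xz: subtract (-5)·g_2 from -5xz - 5/9x + 25/3y^2 + 11/9 → 4
  leading term 1: no divisor's leading term divides it; move 4 to the remainder.
  normal form = 4.
The normal form is nonzero, so p ∉ I. Since p minus its normal form lies in I, I + (p) = I + (r) where r = 4; decide whether this ideal is the whole ring.
Here r = 4 is a nonzero constant, hence a unit: 1 ∈ I + (p), the Gröbner basis of I + (p) is {1}, and the enlarged system has no common solution — adjoining p is inconsistent.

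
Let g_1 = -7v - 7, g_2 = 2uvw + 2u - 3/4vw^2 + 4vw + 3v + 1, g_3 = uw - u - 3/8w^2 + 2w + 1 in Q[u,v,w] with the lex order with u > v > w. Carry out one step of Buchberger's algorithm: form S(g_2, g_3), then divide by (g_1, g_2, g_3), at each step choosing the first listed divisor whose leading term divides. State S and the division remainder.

S(g_2, g_3) = uv + u + 1/2v + 1/2; remainder on division = 0.

lcm(LM(g_2), LM(g_3)) = uvw.
S = (lcm/LT(g_2))·g_2 − (lcm/LT(g_3))·g_3 = uv + u + 1/2v + 1/2.
Reduce S modulo (g_1, g_2, g_3) in that order:
  leading term uv: subtract (-1/7u)·g_1 from uv + u + 1/2v + 1/2 → 1/2v + 1/2
  leading term v: subtract (-1/14)·g_1 from 1/2v + 1/2 → 0
The remainder is 0, so this S-polynomial contributes no new basis element.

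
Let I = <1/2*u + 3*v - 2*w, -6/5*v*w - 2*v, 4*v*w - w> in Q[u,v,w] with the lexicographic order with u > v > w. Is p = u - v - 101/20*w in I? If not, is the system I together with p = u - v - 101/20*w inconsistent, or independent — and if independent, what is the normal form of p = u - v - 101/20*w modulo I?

First compute the reduced Gröbner basis of I by Buchberger's algorithm.
f_1 = 1/2*u + 3*v - 2*w, LT = u.
f_2 = -6/5*v*w - 2*v, LT = v*w.
f_3 = 4*v*w - w, LT = v*w.

S(f_1,f_2): leading monomials are coprime, so the S-polynomial reduces to 0 (Buchberger's first criterion).
S(f_1,f_3): leading monomials are coprime, so the S-polynomial reduces to 0 (Buchberger's first criterion).
S(f_2,f_3): lcm = v*w. S = 5/3*v + 1/4*w.
  leading term v: no divisor's leading term divides it; move 5/3*v to the remainder.
  leading term w: no divisor's leading term divides it; move 1/4*w to the remainder.
  remainder 5/3*v + 1/4*w ≠ 0; add h_4 = 5/3*v + 1/4*w to the basis.

S(f_1,h_4): leading monomials are coprime, so the S-polynomial reduces to 0 (Buchberger's first criterion).
S(f_2,h_4): lcm = v*w. S = 5/3*v - 3/20*w**2.
  leading term v: subtract (1)·h_4 from 5/3*v - 3/20*w**2 → -3/20*w**2 - 1/4*w
  leading term w**2: no divisor's leading term divides it; move -3/20*w**2 to the remainder.
  leading term w: no divisor's leading term divides it; move -1/4*w to the remainder.
  remainder -3/20*w**2 - 1/4*w ≠ 0; add h_5 = -3/20*w**2 - 1/4*w to the basis.

S(f_3,h_4): lcm = v*w. S = -3/20*w**2 - 1/4*w.
  leading term w**2: subtract (1)·h_5 from -3/20*w**2 - 1/4*w → 0
  remainder 0.

S(f_1,h_5): leading monomials are coprime, so the S-polynomial reduces to 0 (Buchberger's first criterion).
S(f_2,h_5): lcm = v*w**2. S = 0.
  remainder 0.

S(f_3,h_5): lcm = v*w**2. S = -5/3*v*w - 1/4*w**2.
  leading term v*w: subtract (25/18)·f_2 from -5/3*v*w - 1/4*w**2 → 25/9*v - 1/4*w**2
  leading term v: subtract (5/3)·h_4 from 25/9*v - 1/4*w**2 → -1/4*w**2 - 5/12*w
  leading term w**2: subtract (5/3)·h_5 from -1/4*w**2 - 5/12*w → 0
  remainder 0.

S(h_4,h_5): leading monomials are coprime, so the S-polynomial reduces to 0 (Buchberger's first criterion).
Every S-polynomial of the final basis reduces to 0, so we have a Gröbner basis.
Inter-reduce: drop elements whose leading term is divisible by another's, tail-reduce, and make monic.
Reduced Gröbner basis: {u - 49/10*w, v + 3/20*w, w**2 + 5/3*w}.
Label its elements g_1 = u - 49/10*w, g_2 = v + 3/20*w, g_3 = w**2 + 5/3*w.

Reduce p = u - v - 101/20*w modulo G:
  leading term u: subtract (1)·g_1 from u - v - 101/20*w → -v - 3/20*w
  leading term v: subtract (-1)·g_2 from -v - 3/20*w → 0
  normal form = 0.
Since the normal form is 0, p ∈ I.

The remainder on division by a Gröbner basis is unique — it is the normal form.

u - v - 101/20*w lies in I (it reduces to 0).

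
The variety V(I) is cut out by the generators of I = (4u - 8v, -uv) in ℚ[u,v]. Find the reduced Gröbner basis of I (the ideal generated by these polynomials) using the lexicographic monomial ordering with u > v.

f_1 = 4u - 8v, LT = u.
f_2 = -uv, LT = uv.

S(f_1,f_2): lcm = uv. S = -2v².
  leading term v²: no divisor's leading term divides it; move -2v² to the remainder.
  remainder -2v² ≠ 0; add g_3 = -2v² to the basis.

The other S-polynomials (S(f_1,g_3), S(f_2,g_3)) all reduce to 0 modulo the current basis, so we have a Gröbner basis.
Inter-reduce: drop elements whose leading term is divisible by another's, tail-reduce, and make monic.

G = {u - 2v, v²}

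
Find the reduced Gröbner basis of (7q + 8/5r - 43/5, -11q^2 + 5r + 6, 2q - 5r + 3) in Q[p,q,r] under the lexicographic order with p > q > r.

f_1 = 7q + 8/5r - 43/5, LT = q.
f_2 = -11q^2 + 5r + 6, LT = q^2.
f_3 = 2q - 5r + 3, LT = q.

S(f_1,f_2): lcm = q^2. S = 8/35qr - 43/35q + 5/11r + 6/11.
  leading term qr: subtract (8/245r)·f_1 from 8/35qr - 43/35q + 5/11r + 6/11 → -43/35q - 64/1225r^2 + 9909/13475r + 6/11
  leading term q: subtract (-43/245)·f_1 from -43/35q - 64/1225r^2 + 9909/13475r + 6/11 → -64/1225r^2 + 13693/13475r - 12989/13475
  leading term r^2: no divisor's leading term divides it; move -64/1225r^2 to the remainder.
  leading term r: no divisor's leading term divides it; move 13693/13475r to the remainder.
  leading term 1: no divisor's leading term divides it; move -12989/13475 to the remainder.
  remainder -64/1225r^2 + 13693/13475r - 12989/13475 ≠ 0; add g_4 = -64/1225r^2 + 13693/13475r - 12989/13475 to the basis.

S(f_1,f_3): lcm = q. S = 191/70r - 191/70.
  leading term r: no divisor's leading term divides it; move 191/70r to the remainder.
  leading term 1: no divisor's leading term divides it; move -191/70 to the remainder.
  remainder 191/70r - 191/70 ≠ 0; add g_5 = 191/70r - 191/70 to the basis.

The other S-polynomials (S(f_2,f_3), S(f_1,g_4), S(f_2,g_4), S(f_3,g_4), S(f_1,g_5), S(f_2,g_5), S(f_3,g_5), S(g_4,g_5)) all reduce to 0 modulo the current basis, so we have a Gröbner basis.
Inter-reduce: drop elements whose leading term is divisible by another's, tail-reduce, and make monic.

G = {q - 1, r - 1}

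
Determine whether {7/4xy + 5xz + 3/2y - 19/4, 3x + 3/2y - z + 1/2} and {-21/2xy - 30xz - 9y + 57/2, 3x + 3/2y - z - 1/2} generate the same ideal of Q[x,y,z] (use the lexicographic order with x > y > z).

Since reduced Gröbner bases are canonical representatives of ideals under a given ordering, it suffices to compute and compare them.
Buchberger on the first generating set:
f_1 = 7/4xy + 5xz + 3/2y - 19/4, LT = xy.
f_2 = 3x + 3/2y - z + 1/2, LT = x.

S(f_1,f_2): lcm = xy. S = 20/7xz - 1/2y^2 + 1/3yz + 29/42y - 19/7.
  reduce S modulo (f_1, f_2):
  remainder -1/2y^2 - 23/21yz + 29/42y + 20/21z^2 - 10/21z - 19/7 ≠ 0; add g_3 = -1/2y^2 - 23/21yz + 29/42y + 20/21z^2 - 10/21z - 19/7 to the basis.

The other S-polynomials (S(f_1,g_3), S(f_2,g_3)) all reduce to 0 modulo the current basis, so we have a Gröbner basis.
Inter-reduce: drop elements whose leading term is divisible by another's, tail-reduce, and make monic.
Reduced Gröbner basis: {x + 1/2y - 1/3z + 1/6, y^2 + 46/21yz - 29/21y - 40/21z^2 + 20/21z + 38/7}.

Buchberger on the second generating set:
h_1 = -21/2xy - 30xz - 9y + 57/2, LT = xy.
h_2 = 3x + 3/2y - z - 1/2, LT = x.

S(h_1,h_2): lcm = xy. S = 20/7xz - 1/2y^2 + 1/3yz + 43/42y - 19/7.
  reduce S modulo (h_1, h_2):
  remainder -1/2y^2 - 23/21yz + 43/42y + 20/21z^2 + 10/21z - 19/7 ≠ 0; add k_3 = -1/2y^2 - 23/21yz + 43/42y + 20/21z^2 + 10/21z - 19/7 to the basis.

The other S-polynomials (S(h_1,k_3), S(h_2,k_3)) all reduce to 0 modulo the current basis, so we have a Gröbner basis.
Inter-reduce: drop elements whose leading term is divisible by another's, tail-reduce, and make monic.
Reduced Gröbner basis: {x + 1/2y - 1/3z - 1/6, y^2 + 46/21yz - 43/21y - 40/21z^2 - 20/21z + 38/7}.

These differ, so the ideals are not equal.

No, the ideals differ.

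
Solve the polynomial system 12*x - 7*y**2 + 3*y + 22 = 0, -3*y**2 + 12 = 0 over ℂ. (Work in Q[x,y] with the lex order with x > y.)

{(1, -2), (0, 2)}

Compute a lex Gröbner basis by Buchberger's algorithm.
f_1 = 12*x - 7*y**2 + 3*y + 22, LT = x.
f_2 = -3*y**2 + 12, LT = y**2.

The S-polynomials (S(f_1,f_2)) all reduce to 0 modulo the current basis, so we have a Gröbner basis.
Inter-reduce: drop elements whose leading term is divisible by another's, tail-reduce, and make monic.
Reduced Gröbner basis: {x + 1/4*y - 1/2, y**2 - 4}.

The lex basis is triangular: the last element involves only y. Solving y**2 - 4 = 0 gives y ∈ {-2, 2}; substituting each value into the earlier elements determines the remaining variables.
  y = -2: the earlier basis element becomes x - 1 = 0, giving x = 1 — point (1, -2).
  y = 2: the earlier basis element becomes x = 0, giving x = 0 — point (0, 2).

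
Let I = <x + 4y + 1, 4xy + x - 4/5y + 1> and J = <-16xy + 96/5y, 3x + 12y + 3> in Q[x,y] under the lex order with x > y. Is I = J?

For a fixed monomial order, each ideal has a unique reduced Gröbner basis; comparing bases decides equality.
Buchberger on the first generating set:
f_1 = x + 4y + 1, LT = x.
f_2 = 4xy + x - 4/5y + 1, LT = xy.

S(f_1,f_2): lcm = xy. S = -1/4x + 4y^2 + 6/5y - 1/4.
  leading term x: subtract (-1/4)·f_1 from -1/4x + 4y^2 + 6/5y - 1/4 → 4y^2 + 11/5y
  leading term y^2: no divisor's leading term divides it; move 4y^2 to the remainder.
  leading term y: no divisor's leading term divides it; move 11/5y to the remainder.
  remainder 4y^2 + 11/5y ≠ 0; add g_3 = 4y^2 + 11/5y to the basis.

The other S-polynomials (S(f_1,g_3), S(f_2,g_3)) all reduce to 0 modulo the current basis, so we have a Gröbner basis.
Inter-reduce: drop elements whose leading term is divisible by another's, tail-reduce, and make monic.
Reduced Gröbner basis: {x + 4y + 1, y^2 + 11/20y}.

Buchberger on the second generating set:
h_1 = -16xy + 96/5y, LT = xy.
h_2 = 3x + 12y + 3, LT = x.

S(h_1,h_2): lcm = xy. S = -4y^2 - 11/5y.
  leading term y^2: no divisor's leading term divides it; move -4y^2 to the remainder.
  leading term y: no divisor's leading term divides it; move -11/5y to the remainder.
  remainder -4y^2 - 11/5y ≠ 0; add k_3 = -4y^2 - 11/5y to the basis.

The other S-polynomials (S(h_1,k_3), S(h_2,k_3)) all reduce to 0 modulo the current basis, so we have a Gröbner basis.
Inter-reduce: drop elements whose leading term is divisible by another's, tail-reduce, and make monic.
Reduced Gröbner basis: {x + 4y + 1, y^2 + 11/20y}.

These coincide, so the ideals are equal.

Yes, the ideals are equal.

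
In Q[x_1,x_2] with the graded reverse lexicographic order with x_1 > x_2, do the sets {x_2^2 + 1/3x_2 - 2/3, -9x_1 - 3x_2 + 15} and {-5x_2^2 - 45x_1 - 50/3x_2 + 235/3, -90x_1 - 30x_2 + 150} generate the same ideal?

Yes, the ideals are equal.

Two ideals are equal iff their reduced Gröbner bases coincide (the reduced basis is unique for a fixed ordering).
Buchberger on the first generating set:
f_1 = x_2^2 + 1/3x_2 - 2/3, LT = x_2^2.
f_2 = -9x_1 - 3x_2 + 15, LT = x_1.

S(f_1,f_2): leading monomials are coprime, so the S-polynomial reduces to 0 (Buchberger's first criterion).
Every S-polynomial of the final basis reduces to 0, so we have a Gröbner basis.
Inter-reduce: drop elements whose leading term is divisible by another's, tail-reduce, and make monic.
Reduced Gröbner basis: {x_2^2 + 1/3x_2 - 2/3, x_1 + 1/3x_2 - 5/3}.

Buchberger on the second generating set:
h_1 = -5x_2^2 - 45x_1 - 50/3x_2 + 235/3, LT = x_2^2.
h_2 = -90x_1 - 30x_2 + 150, LT = x_1.

S(h_1,h_2): leading monomials are coprime, so the S-polynomial reduces to 0 (Buchberger's first criterion).
Every S-polynomial of the final basis reduces to 0, so we have a Gröbner basis.
Inter-reduce: drop elements whose leading term is divisible by another's, tail-reduce, and make monic.
Reduced Gröbner basis: {x_2^2 + 1/3x_2 - 2/3, x_1 + 1/3x_2 - 5/3}.

The two bases agree; hence the ideals are identical.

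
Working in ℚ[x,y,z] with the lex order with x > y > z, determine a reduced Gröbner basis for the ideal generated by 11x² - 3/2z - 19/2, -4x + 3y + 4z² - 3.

f_1 = 11x² - 3/2z - 19/2, LT = x².
f_2 = -4x + 3y + 4z² - 3, LT = x.

S(f_1,f_2): lcm = x². S = ¾xy + xz² - ¾x - 3/22z - 19/22.
  leading term xy: subtract (-3/16y)·f_2 from ¾xy + xz² - ¾x - 3/22z - 19/22 → xz² - ¾x + 9/16y² + ¾yz² - 9/16y - 3/22z - 19/22
  leading term xz²: subtract (-¼z²)·f_2 from xz² - ¾x + 9/16y² + ¾yz² - 9/16y - 3/22z - 19/22 → -¾x + 9/16y² + 3/2yz² - 9/16y + z⁴ - ¾z² - 3/22z - 19/22
  leading term x: subtract (3/16)·f_2 from -¾x + 9/16y² + 3/2yz² - 9/16y + z⁴ - ¾z² - 3/22z - 19/22 → 9/16y² + 3/2yz² - 9/8y + z⁴ - 3/2z² - 3/22z - 53/176
  leading term y²: no divisor's leading term divides it; move 9/16y² to the remainder.
  leading term yz²: no divisor's leading term divides it; move 3/2yz² to the remainder.
  leading term y: no divisor's leading term divides it; move -9/8y to the remainder.
  leading term z⁴: no divisor's leading term divides it; move z⁴ to the remainder.
  leading term z²: no divisor's leading term divides it; move -3/2z² to the remainder.
  leading term z: no divisor's leading term divides it; move -3/22z to the remainder.
  leading term 1: no divisor's leading term divides it; move -53/176 to the remainder.
  remainder 9/16y² + 3/2yz² - 9/8y + z⁴ - 3/2z² - 3/22z - 53/176 ≠ 0; add g_3 = 9/16y² + 3/2yz² - 9/8y + z⁴ - 3/2z² - 3/22z - 53/176 to the basis.

The other S-polynomials (S(f_1,g_3), S(f_2,g_3)) all reduce to 0 modulo the current basis, so we have a Gröbner basis.
Inter-reduce: drop elements whose leading term is divisible by another's, tail-reduce, and make monic.

G = {x - ¾y - z² + ¾, y² + 8/3yz² - 2y + 16/9z⁴ - 8/3z² - 8/33z - 53/99}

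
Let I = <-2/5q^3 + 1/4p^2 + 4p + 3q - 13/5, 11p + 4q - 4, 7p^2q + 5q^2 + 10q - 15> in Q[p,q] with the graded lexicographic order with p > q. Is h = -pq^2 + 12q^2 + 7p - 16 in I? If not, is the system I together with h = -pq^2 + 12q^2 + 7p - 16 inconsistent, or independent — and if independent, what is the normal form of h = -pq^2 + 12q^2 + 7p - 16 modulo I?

Adjoining -pq^2 + 12q^2 + 7p - 16 makes the ideal the whole ring: the system is inconsistent.

First compute the reduced Gröbner basis of I by Buchberger's algorithm.
f_1 = -2/5q^3 + 1/4p^2 + 4p + 3q - 13/5, LT = q^3.
f_2 = 11p + 4q - 4, LT = p.
f_3 = 7p^2q + 5q^2 + 10q - 15, LT = p^2q.

S(f_1,f_3): lcm = p^2q^3. S = -5/8p^4 - 5/7q^4 - 10p^3 - 15/2p^2q - 10/7q^3 + 13/2p^2 + 15/7q^2.
  leading term p^4: subtract (-5/88p^3)·f_2 from -5/8p^4 - 5/7q^4 - 10p^3 - 15/2p^2q - 10/7q^3 + 13/2p^2 + 15/7q^2 → 5/22p^3q - 5/7q^4 - 225/22p^3 - 15/2p^2q - 10/7q^3 + 13/2p^2 + 15/7q^2
  leading term p^3q: subtract (5/242p^2q)·f_2 from 5/22p^3q - 5/7q^4 - 225/22p^3 - 15/2p^2q - 10/7q^3 + 13/2p^2 + 15/7q^2 → -10/121p^2q^2 - 5/7q^4 - 225/22p^3 - 1795/242p^2q - 10/7q^3 + 13/2p^2 + 15/7q^2
  leading term p^2q^2: subtract (-10/1331pq^2)·f_2 from -10/121p^2q^2 - 5/7q^4 - 225/22p^3 - 1795/242p^2q - 10/7q^3 + 13/2p^2 + 15/7q^2 → 40/1331pq^3 - 5/7q^4 - 225/22p^3 - 1795/242p^2q - 40/1331pq^2 - 10/7q^3 + 13/2p^2 + 15/7q^2
  leading term pq^3: subtract (-100/1331p)·f_1 from 40/1331pq^3 - 5/7q^4 - 225/22p^3 - 1795/242p^2q - 40/1331pq^2 - 10/7q^3 + 13/2p^2 + 15/7q^2 → -5/7q^4 - 27175/2662p^3 - 1795/242p^2q - 40/1331pq^2 - 10/7q^3 + 18103/2662p^2 + 300/1331pq + 15/7q^2 - 260/1331p
  leading term q^4: subtract (25/14q)·f_1 from -5/7q^4 - 27175/2662p^3 - 1795/242p^2q - 40/1331pq^2 - 10/7q^3 + 18103/2662p^2 + 300/1331pq + 15/7q^2 - 260/1331p → -27175/2662p^3 - 53285/6776p^2q - 40/1331pq^2 - 10/7q^3 + 18103/2662p^2 - 64450/9317pq - 45/14q^2 - 260/1331p + 65/14q
  leading term p^3: subtract (-27175/29282p^2)·f_2 from -27175/2662p^3 - 53285/6776p^2q - 40/1331pq^2 - 10/7q^3 + 18103/2662p^2 - 64450/9317pq - 45/14q^2 - 260/1331p + 65/14q → -3403885/819896p^2q - 40/1331pq^2 - 10/7q^3 + 90433/29282p^2 - 64450/9317pq - 45/14q^2 - 260/1331p + 65/14q
  leading term p^2q: subtract (-3403885/9018856pq)·f_2 from -3403885/819896p^2q - 40/1331pq^2 - 10/7q^3 + 90433/29282p^2 - 64450/9317pq - 45/14q^2 - 260/1331p + 65/14q → 3336125/2254714pq^2 - 10/7q^3 + 90433/29282p^2 - 19000785/2254714pq - 45/14q^2 - 260/1331p + 65/14q
  leading term pq^2: subtract (3336125/24801854q^2)·f_2 from 3336125/2254714pq^2 - 10/7q^3 + 90433/29282p^2 - 19000785/2254714pq - 45/14q^2 - 260/1331p + 65/14q → -3483980/1771561q^3 + 90433/29282p^2 - 19000785/2254714pq - 66375745/24801854q^2 - 260/1331p + 65/14q
  leading term q^3: subtract (8709950/1771561)·f_1 from -3483980/1771561q^3 + 90433/29282p^2 - 19000785/2254714pq - 66375745/24801854q^2 - 260/1331p + 65/14q → 3293709/1771561p^2 - 19000785/2254714pq - 66375745/24801854q^2 - 35185860/1771561p - 250666435/24801854q + 22645870/1771561
  leading term p^2: subtract (3293709/19487171p)·f_2 from 3293709/1771561p^2 - 19000785/2254714pq - 66375745/24801854q^2 - 35185860/1771561p - 250666435/24801854q + 22645870/1771561 → -2483542689/272820394pq - 66375745/24801854q^2 - 373869624/19487171p - 250666435/24801854q + 22645870/1771561
  leading term pq: subtract (-2483542689/3001024334q)·f_2 from -2483542689/272820394pq - 66375745/24801854q^2 - 373869624/19487171p - 250666435/24801854q + 22645870/1771561 → 1902705611/3001024334q^2 - 373869624/19487171p - 40264809391/3001024334q + 22645870/1771561
  leading term q^2: no divisor's leading term divides it; move 1902705611/3001024334q^2 to the remainder.
  leading term p: subtract (-373869624/214358881)·f_2 from -373869624/19487171p - 40264809391/3001024334q + 22645870/1771561 → -19328110447/3001024334q + 1244671774/214358881
  leading term q: no divisor's leading term divides it; move -19328110447/3001024334q to the remainder.
  leading term 1: no divisor's leading term divides it; move 1244671774/214358881 to the remainder.
  remainder 1902705611/3001024334q^2 - 19328110447/3001024334q + 1244671774/214358881 ≠ 0; add k_4 = 1902705611/3001024334q^2 - 19328110447/3001024334q + 1244671774/214358881 to the basis.

S(f_2,f_3): lcm = p^2q. S = 4/11pq^2 - 4/11pq - 5/7q^2 - 10/7q + 15/7.
  leading term pq^2: subtract (4/121q^2)·f_2 from 4/11pq^2 - 4/11pq - 5/7q^2 - 10/7q + 15/7 → -16/121q^3 - 4/11pq - 493/847q^2 - 10/7q + 15/7
  leading term q^3: subtract (40/121)·f_1 from -16/121q^3 - 4/11pq - 493/847q^2 - 10/7q + 15/7 → -10/121p^2 - 4/11pq - 493/847q^2 - 160/121p - 2050/847q + 2543/847
  leading term p^2: subtract (-10/1331p)·f_2 from -10/121p^2 - 4/11pq - 493/847q^2 - 160/121p - 2050/847q + 2543/847 → -444/1331pq - 493/847q^2 - 1800/1331p - 2050/847q + 2543/847
  leading term pq: subtract (-444/14641q)·f_2 from -444/1331pq - 493/847q^2 - 1800/1331p - 2050/847q + 2543/847 → -47221/102487q^2 - 1800/1331p - 260482/102487q + 2543/847
  leading term q^2: subtract (-1382725322/1902705611)·k_4 from -47221/102487q^2 - 1800/1331p - 260482/102487q + 2543/847 → -1800/1331p - 1408313266382289/195002589954557q + 1408313266382289/195002589954557
  leading term p: subtract (-1800/14641)·f_2 from -1800/1331p - 1408313266382289/195002589954557q + 1408313266382289/195002589954557 → -986038244619/146508332047q + 986038244619/146508332047
  leading term q: no divisor's leading term divides it; move -986038244619/146508332047q to the remainder.
  leading term 1: no divisor's leading term divides it; move 986038244619/146508332047 to the remainder.
  remainder -986038244619/146508332047q + 986038244619/146508332047 ≠ 0; add k_5 = -986038244619/146508332047q + 986038244619/146508332047 to the basis.

The other S-polynomials (S(f_1,f_2), S(f_1,k_4), S(f_2,k_4), S(f_3,k_4), S(f_1,k_5), S(f_2,k_5), S(f_3,k_5), S(k_4,k_5)) all reduce to 0 modulo the current basis, so we have a Gröbner basis.
Inter-reduce: drop elements whose leading term is divisible by another's, tail-reduce, and make monic.
Reduced Gröbner basis: {p, q - 1}.
Label its elements g_1 = p, g_2 = q - 1.

Reduce h = -pq^2 + 12q^2 + 7p - 16 modulo G:
  leading term pq^2: subtract (-q^2)·g_1 from -pq^2 + 12q^2 + 7p - 16 → 12q^2 + 7p - 16
  leading term q^2: subtract (12q)·g_2 from 12q^2 + 7p - 16 → 7p + 12q - 16
  leading term p: subtract (7)·g_1 from 7p + 12q - 16 → 12q - 16
  leading term q: subtract (12)·g_2 from 12q - 16 → -4
  leading term 1: no divisor's leading term divides it; move -4 to the remainder.
  normal form = -4.
The normal form is nonzero, so h ∉ I. Since h minus its normal form lies in I, I + (h) = I + (r) where r = -4; decide whether this ideal is the whole ring.
Here r = -4 is a nonzero constant, hence a unit: 1 ∈ I + (h), the Gröbner basis of I + (h) is {1}, and the enlarged system has no common solution — adjoining h is inconsistent.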